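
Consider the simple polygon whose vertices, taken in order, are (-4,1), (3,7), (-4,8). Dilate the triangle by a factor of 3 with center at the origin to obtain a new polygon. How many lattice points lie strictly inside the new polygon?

The shoelace formula gives twice the area as |((-4)·7 − 3·1) + (3·8 − (-4)·7) + ((-4)·1 − (-4)·8)| = 49, so the area is 24.5.
Along each edge there are gcd(|Δx|,|Δy|)+1 lattice points, so counting each shared vertex once the boundary has gcd(7,6) + gcd(7,1) + gcd(0,7) = 1+1+7 = 9.
Scaling by 3 multiplies the area by 3² = 9 (so the new area is 441/2) and multiplies the boundary lattice-point count by 3, giving 27.
By Pick's theorem, the interior count of the dilated polygon is 441/2 − 27/2 + 1 = 208.

208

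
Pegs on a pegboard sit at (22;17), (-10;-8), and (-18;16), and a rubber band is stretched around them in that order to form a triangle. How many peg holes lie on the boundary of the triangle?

The number of boundary lattice points is Σ gcd(|Δx|,|Δy|) = gcd(32,25) + gcd(8,24) + gcd(40,1) = 1+8+1 = 10.

10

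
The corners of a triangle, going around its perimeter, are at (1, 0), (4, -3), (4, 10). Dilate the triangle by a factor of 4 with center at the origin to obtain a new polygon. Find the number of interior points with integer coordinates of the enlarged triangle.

279

Using the shoelace formula, 2A = |[1·(-3) − 4·0] + [4·10 − 4·(-3)] + [4·0 − 1·10]| = 39, so the area is 39/2.
Summing gcd(|Δx|,|Δy|) over the edges gives the boundary count: gcd(3,3) + gcd(0,13) + gcd(3,10) = 3+13+1 = 17.
Scaling by 4 multiplies the area by 4² = 16 (so the new area is 312) and multiplies the boundary lattice-point count by 4, giving 68.
By Pick's theorem, the interior count of the dilated polygon is 312 − 68/2 + 1 = 279.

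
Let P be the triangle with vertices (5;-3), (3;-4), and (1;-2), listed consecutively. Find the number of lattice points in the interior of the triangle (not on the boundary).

2

By the shoelace formula, twice the signed area is |(5·(-4) − 3·(-3)) + (3·(-2) − 1·(-4)) + (1·(-3) − 5·(-2))| = 6, so the area is 3.
Along each edge there are gcd(|Δx|,|Δy|)+1 lattice points, so counting each shared vertex once the boundary has gcd(2,1) + gcd(2,2) + gcd(4,1) = 1+2+1 = 4.
By Pick's theorem A = I + B/2 − 1, so I = 3 − 4/2 + 1 = 2.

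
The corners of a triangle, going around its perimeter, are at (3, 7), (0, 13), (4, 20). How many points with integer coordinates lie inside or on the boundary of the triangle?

The shoelace formula gives twice the area as |[3·13 − 0·7] + [0·20 − 4·13] + [4·7 − 3·20]| = 45, so the area is 45/2.
Summing gcd(|Δx|,|Δy|) over the edges gives the boundary count: gcd(3,6) + gcd(4,7) + gcd(1,13) = 3+1+1 = 5.
Pick's theorem gives I = A − B/2 + 1 = 45/2 − 5/2 + 1 = 21, so the closed region contains I + B = 21 + 5 = 26 lattice points.

26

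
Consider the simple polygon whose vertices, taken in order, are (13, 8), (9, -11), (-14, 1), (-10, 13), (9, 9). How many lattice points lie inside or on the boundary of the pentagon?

The shoelace formula gives twice the area as |(13·(-11) − 9·8) + (9·1 − (-14)·(-11)) + ((-14)·13 − (-10)·1) + ((-10)·9 − 9·13) + (9·8 − 13·9)| = 784, so the area is 392.
The number of boundary lattice points is Σ gcd(|Δx|,|Δy|) = gcd(4,19) + gcd(23,12) + gcd(4,12) + gcd(19,4) + gcd(4,1) = 1+1+4+1+1 = 8.
Pick's theorem gives I = A − B/2 + 1 = 392 − 8/2 + 1 = 389, so the closed region contains I + B = 389 + 8 = 397 lattice points.

397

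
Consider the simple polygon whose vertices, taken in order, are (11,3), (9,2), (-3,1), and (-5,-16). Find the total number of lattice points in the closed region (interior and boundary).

115

By the shoelace formula, twice the signed area is |[11·2 − 9·3] + [9·1 − (-3)·2] + [(-3)·(-16) − (-5)·1] + [(-5)·3 − 11·(-16)]| = 224, so the area is 112.
Summing gcd(|Δx|,|Δy|) over the edges gives the boundary count: gcd(2,1) + gcd(12,1) + gcd(2,17) + gcd(16,19) = 1+1+1+1 = 4.
Pick's theorem gives I = A − B/2 + 1 = 112 − 4/2 + 1 = 111, so the closed region contains I + B = 111 + 4 = 115 lattice points.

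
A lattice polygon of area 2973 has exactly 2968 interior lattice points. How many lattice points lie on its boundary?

12

Pick's theorem gives A = I + B/2 − 1, so B = 2(A − I + 1) = 2(2973 − 2968 + 1) = 12.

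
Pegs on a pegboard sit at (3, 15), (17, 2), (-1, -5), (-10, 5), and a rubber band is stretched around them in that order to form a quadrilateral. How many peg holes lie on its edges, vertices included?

Along each edge there are gcd(|Δx|,|Δy|)+1 lattice points, so counting each shared vertex once the boundary has gcd(14,13) + gcd(18,7) + gcd(9,10) + gcd(13,10) = 1+1+1+1 = 4.

4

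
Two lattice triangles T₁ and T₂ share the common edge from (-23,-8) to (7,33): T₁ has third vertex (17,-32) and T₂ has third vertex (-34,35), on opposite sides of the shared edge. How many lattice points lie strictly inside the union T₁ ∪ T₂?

2044

The union is the simple quadrilateral with vertices (-23,-8), (17,-32), (7,33), (-34,35) in order.
The shoelace formula gives twice the area as |((-23)·(-32) − 17·(-8)) + (17·33 − 7·(-32)) + (7·35 − (-34)·33) + ((-34)·(-8) − (-23)·35)| = 4101, so the area is 4101/2.
Summing gcd(|Δx|,|Δy|) over the edges gives the boundary count: gcd(40,24) + gcd(10,65) + gcd(41,2) + gcd(11,43) = 8+5+1+1 = 15.
By Pick's theorem I = A − B/2 + 1 = 4101/2 − 15/2 + 1 = 2044.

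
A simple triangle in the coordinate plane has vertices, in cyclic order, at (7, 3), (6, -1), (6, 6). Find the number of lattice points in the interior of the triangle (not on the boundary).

0

The shoelace formula gives twice the area as |(7·(-1) − 6·3) + (6·6 − 6·(-1)) + (6·3 − 7·6)| = 7, so the area is 3.5.
The number of boundary lattice points is Σ gcd(|Δx|,|Δy|) = gcd(1,4) + gcd(0,7) + gcd(1,3) = 1+7+1 = 9.
By Pick's theorem A = I + B/2 − 1, so I = 3.5 − 9/2 + 1 = 0.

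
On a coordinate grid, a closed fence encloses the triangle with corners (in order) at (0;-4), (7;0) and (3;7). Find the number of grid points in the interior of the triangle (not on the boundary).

Using the shoelace formula, 2A = |(0·0 − 7·(-4)) + (7·7 − 3·0) + (3·(-4) − 0·7)| = 65, so the area is 32.5.
Along each edge there are gcd(|Δx|,|Δy|)+1 lattice points, so counting each shared vertex once the boundary has gcd(7,4) + gcd(4,7) + gcd(3,11) = 1+1+1 = 3.
By Pick's theorem A = I + B/2 − 1, so I = 32.5 − 3/2 + 1 = 32.

32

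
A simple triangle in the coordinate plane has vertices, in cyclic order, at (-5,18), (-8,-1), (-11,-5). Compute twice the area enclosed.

45

By the shoelace formula, twice the signed area is |[(-5)·(-1) − (-8)·18] + [(-8)·(-5) − (-11)·(-1)] + [(-11)·18 − (-5)·(-5)]| = 45, so the area is 45/2.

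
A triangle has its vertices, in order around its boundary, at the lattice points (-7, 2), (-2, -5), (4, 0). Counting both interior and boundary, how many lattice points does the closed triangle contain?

36

Using the shoelace formula, 2A = |((-7)·(-5) − (-2)·2) + ((-2)·0 − 4·(-5)) + (4·2 − (-7)·0)| = 67, so the area is 67/2.
The number of boundary lattice points is Σ gcd(|Δx|,|Δy|) = gcd(5,7) + gcd(6,5) + gcd(11,2) = 1+1+1 = 3.
Pick's theorem gives I = A − B/2 + 1 = 67/2 − 3/2 + 1 = 33, so the closed region contains I + B = 33 + 3 = 36 lattice points.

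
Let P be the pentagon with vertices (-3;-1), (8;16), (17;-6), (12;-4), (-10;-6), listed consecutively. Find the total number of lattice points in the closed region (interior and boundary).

242

Using the shoelace formula, 2A = |((-3)·16 − 8·(-1)) + (8·(-6) − 17·16) + (17·(-4) − 12·(-6)) + (12·(-6) − (-10)·(-4)) + ((-10)·(-1) − (-3)·(-6))| = 476, so the area is 238.
Along each edge there are gcd(|Δx|,|Δy|)+1 lattice points, so counting each shared vertex once the boundary has gcd(11,17) + gcd(9,22) + gcd(5,2) + gcd(22,2) + gcd(7,5) = 1+1+1+2+1 = 6.
Pick's theorem gives I = A − B/2 + 1 = 238 − 6/2 + 1 = 236, so the closed region contains I + B = 236 + 6 = 242 lattice points.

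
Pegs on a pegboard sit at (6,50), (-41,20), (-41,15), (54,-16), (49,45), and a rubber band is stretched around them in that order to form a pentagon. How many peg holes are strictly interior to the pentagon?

3804

The shoelace formula gives twice the area as |[6·20 − (-41)·50] + [(-41)·15 − (-41)·20] + [(-41)·(-16) − 54·15] + [54·45 − 49·(-16)] + [49·50 − 6·45]| = 7615, so the area is 3807.5.
The number of boundary lattice points is Σ gcd(|Δx|,|Δy|) = gcd(47,30) + gcd(0,5) + gcd(95,31) + gcd(5,61) + gcd(43,5) = 1+5+1+1+1 = 9.
Pick's theorem gives I = A − B/2 + 1 = 3807.5 − 9/2 + 1 = 3804.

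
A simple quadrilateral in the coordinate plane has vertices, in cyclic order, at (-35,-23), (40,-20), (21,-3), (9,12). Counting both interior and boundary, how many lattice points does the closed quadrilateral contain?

1211

The shoelace formula gives twice the area as |((-35)·(-20) − 40·(-23)) + (40·(-3) − 21·(-20)) + (21·12 − 9·(-3)) + (9·(-23) − (-35)·12)| = 2412, so the area is 1206.
Along each edge there are gcd(|Δx|,|Δy|)+1 lattice points, so counting each shared vertex once the boundary has gcd(75,3) + gcd(19,17) + gcd(12,15) + gcd(44,35) = 3+1+3+1 = 8.
Pick's theorem gives I = A − B/2 + 1 = 1206 − 8/2 + 1 = 1203, so the closed region contains I + B = 1203 + 8 = 1211 lattice points.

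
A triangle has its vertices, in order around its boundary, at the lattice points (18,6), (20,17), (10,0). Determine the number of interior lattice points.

37

By the shoelace formula, twice the signed area is |[18·17 − 20·6] + [20·0 − 10·17] + [10·6 − 18·0]| = 76, so the area is 38.
Summing gcd(|Δx|,|Δy|) over the edges gives the boundary count: gcd(2,11) + gcd(10,17) + gcd(8,6) = 1+1+2 = 4.
Pick's theorem gives I = A − B/2 + 1 = 38 − 4/2 + 1 = 37.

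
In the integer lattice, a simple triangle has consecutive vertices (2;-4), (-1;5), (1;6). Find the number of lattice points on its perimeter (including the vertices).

5

The number of boundary lattice points is Σ gcd(|Δx|,|Δy|) = gcd(3,9) + gcd(2,1) + gcd(1,10) = 3+1+1 = 5.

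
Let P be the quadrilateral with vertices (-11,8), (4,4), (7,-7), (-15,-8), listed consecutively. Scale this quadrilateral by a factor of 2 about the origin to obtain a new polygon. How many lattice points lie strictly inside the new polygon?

By the shoelace formula, twice the signed area is |((-11)·4 − 4·8) + (4·(-7) − 7·4) + (7·(-8) − (-15)·(-7)) + ((-15)·8 − (-11)·(-8))| = 501, so the area is 501/2.
Summing gcd(|Δx|,|Δy|) over the edges gives the boundary count: gcd(15,4) + gcd(3,11) + gcd(22,1) + gcd(4,16) = 1+1+1+4 = 7.
Scaling by 2 multiplies the area by 2² = 4 (so the new area is 1002) and multiplies the boundary lattice-point count by 2, giving 14.
By Pick's theorem, the interior count of the dilated polygon is 1002 − 14/2 + 1 = 996.

996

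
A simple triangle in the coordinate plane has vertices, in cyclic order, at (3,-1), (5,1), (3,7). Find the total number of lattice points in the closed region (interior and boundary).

The shoelace formula gives twice the area as |(3·1 − 5·(-1)) + (5·7 − 3·1) + (3·(-1) − 3·7)| = 16, so the area is 8.
Along each edge there are gcd(|Δx|,|Δy|)+1 lattice points, so counting each shared vertex once the boundary has gcd(2,2) + gcd(2,6) + gcd(0,8) = 2+2+8 = 12.
Pick's theorem gives I = A − B/2 + 1 = 8 − 12/2 + 1 = 3, so the closed region contains I + B = 3 + 12 = 15 lattice points.

15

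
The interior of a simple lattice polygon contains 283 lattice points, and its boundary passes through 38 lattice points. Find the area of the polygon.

301

By Pick's theorem, A = I + B/2 − 1 = 283 + 38/2 − 1 = 301.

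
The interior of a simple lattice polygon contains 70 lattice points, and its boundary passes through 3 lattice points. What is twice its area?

141

Pick's theorem states A = I + B/2 − 1, so A = 70 + 3/2 − 1 = 141/2.
Hence 2A = 141.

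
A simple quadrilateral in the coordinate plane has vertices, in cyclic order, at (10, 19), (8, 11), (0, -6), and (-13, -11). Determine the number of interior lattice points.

Using the shoelace formula, 2A = |[10·11 − 8·19] + [8·(-6) − 0·11] + [0·(-11) − (-13)·(-6)] + [(-13)·19 − 10·(-11)]| = 305, so the area is 305/2.
Summing gcd(|Δx|,|Δy|) over the edges gives the boundary count: gcd(2,8) + gcd(8,17) + gcd(13,5) + gcd(23,30) = 2+1+1+1 = 5.
Pick's theorem gives I = A − B/2 + 1 = 305/2 − 5/2 + 1 = 151.

151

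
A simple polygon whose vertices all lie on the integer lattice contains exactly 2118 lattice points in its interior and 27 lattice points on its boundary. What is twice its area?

Pick's theorem states A = I + B/2 − 1, so A = 2118 + 27/2 − 1 = 4261/2.
Hence 2A = 4261.

4261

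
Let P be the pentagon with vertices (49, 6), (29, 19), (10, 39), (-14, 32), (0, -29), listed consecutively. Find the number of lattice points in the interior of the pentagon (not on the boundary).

2191

By the shoelace formula, twice the signed area is |[49·19 − 29·6] + [29·39 − 10·19] + [10·32 − (-14)·39] + [(-14)·(-29) − 0·32] + [0·6 − 49·(-29)]| = 4391, so the area is 2195.5.
Along each edge there are gcd(|Δx|,|Δy|)+1 lattice points, so counting each shared vertex once the boundary has gcd(20,13) + gcd(19,20) + gcd(24,7) + gcd(14,61) + gcd(49,35) = 1+1+1+1+7 = 11.
Pick's theorem gives I = A − B/2 + 1 = 2195.5 − 11/2 + 1 = 2191.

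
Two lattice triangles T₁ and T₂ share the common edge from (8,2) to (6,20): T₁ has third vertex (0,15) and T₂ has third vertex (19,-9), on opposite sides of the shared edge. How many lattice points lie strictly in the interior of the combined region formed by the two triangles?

The union is the simple quadrilateral with vertices (8,2), (0,15), (6,20), (19,-9) in order.
Using the shoelace formula, 2A = |[8·15 − 0·2] + [0·20 − 6·15] + [6·(-9) − 19·20] + [19·2 − 8·(-9)]| = 294, so the area is 147.
Along each edge there are gcd(|Δx|,|Δy|)+1 lattice points, so counting each shared vertex once the boundary has gcd(8,13) + gcd(6,5) + gcd(13,29) + gcd(11,11) = 1+1+1+11 = 14.
By Pick's theorem I = A − B/2 + 1 = 147 − 14/2 + 1 = 141.

141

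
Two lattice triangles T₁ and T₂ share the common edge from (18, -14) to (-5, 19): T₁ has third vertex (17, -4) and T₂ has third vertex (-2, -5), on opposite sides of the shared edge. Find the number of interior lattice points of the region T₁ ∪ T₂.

323

The union is the simple quadrilateral with vertices (18, -14), (17, -4), (-5, 19), (-2, -5) in order.
By the shoelace formula, twice the signed area is |[18·(-4) − 17·(-14)] + [17·19 − (-5)·(-4)] + [(-5)·(-5) − (-2)·19] + [(-2)·(-14) − 18·(-5)]| = 650, so the area is 325.
Along each edge there are gcd(|Δx|,|Δy|)+1 lattice points, so counting each shared vertex once the boundary has gcd(1,10) + gcd(22,23) + gcd(3,24) + gcd(20,9) = 1+1+3+1 = 6.
By Pick's theorem I = A − B/2 + 1 = 325 − 6/2 + 1 = 323.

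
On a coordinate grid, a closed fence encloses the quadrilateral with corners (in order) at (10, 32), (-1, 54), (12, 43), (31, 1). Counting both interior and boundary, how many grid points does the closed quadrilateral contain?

Using the shoelace formula, 2A = |[10·54 − (-1)·32] + [(-1)·43 − 12·54] + [12·1 − 31·43] + [31·32 − 10·1]| = 458, so the area is 229.
Along each edge there are gcd(|Δx|,|Δy|)+1 lattice points, so counting each shared vertex once the boundary has gcd(11,22) + gcd(13,11) + gcd(19,42) + gcd(21,31) = 11+1+1+1 = 14.
Pick's theorem gives I = A − B/2 + 1 = 229 − 14/2 + 1 = 223, so the closed region contains I + B = 223 + 14 = 237 lattice points.

237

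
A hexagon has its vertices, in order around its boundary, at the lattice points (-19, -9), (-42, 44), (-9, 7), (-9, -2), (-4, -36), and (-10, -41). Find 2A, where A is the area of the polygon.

The shoelace formula gives twice the area as |((-19)·44 − (-42)·(-9)) + ((-42)·7 − (-9)·44) + ((-9)·(-2) − (-9)·7) + ((-9)·(-36) − (-4)·(-2)) + ((-4)·(-41) − (-10)·(-36)) + ((-10)·(-9) − (-19)·(-41))| = 1600, so the area is 800.

1600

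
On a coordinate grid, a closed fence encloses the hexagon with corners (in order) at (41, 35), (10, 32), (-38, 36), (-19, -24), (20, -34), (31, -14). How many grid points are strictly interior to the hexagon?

By the shoelace formula, twice the signed area is |(41·32 − 10·35) + (10·36 − (-38)·32) + ((-38)·(-24) − (-19)·36) + ((-19)·(-34) − 20·(-24)) + (20·(-14) − 31·(-34)) + (31·35 − 41·(-14))| = 7693, so the area is 7693/2.
Summing gcd(|Δx|,|Δy|) over the edges gives the boundary count: gcd(31,3) + gcd(48,4) + gcd(19,60) + gcd(39,10) + gcd(11,20) + gcd(10,49) = 1+4+1+1+1+1 = 9.
By Pick's theorem A = I + B/2 − 1, so I = 7693/2 − 9/2 + 1 = 3843.

3843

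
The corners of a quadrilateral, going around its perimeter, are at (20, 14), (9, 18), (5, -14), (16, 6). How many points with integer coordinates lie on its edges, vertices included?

Summing gcd(|Δx|,|Δy|) over the edges gives the boundary count: gcd(11,4) + gcd(4,32) + gcd(11,20) + gcd(4,8) = 1+4+1+4 = 10.

10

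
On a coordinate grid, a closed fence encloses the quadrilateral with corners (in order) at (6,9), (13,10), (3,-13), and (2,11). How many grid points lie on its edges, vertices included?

Along each edge there are gcd(|Δx|,|Δy|)+1 lattice points, so counting each shared vertex once the boundary has gcd(7,1) + gcd(10,23) + gcd(1,24) + gcd(4,2) = 1+1+1+2 = 5.

5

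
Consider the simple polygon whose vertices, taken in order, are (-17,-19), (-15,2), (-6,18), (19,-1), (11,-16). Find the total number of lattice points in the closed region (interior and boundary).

Using the shoelace formula, 2A = |[(-17)·2 − (-15)·(-19)] + [(-15)·18 − (-6)·2] + [(-6)·(-1) − 19·18] + [19·(-16) − 11·(-1)] + [11·(-19) − (-17)·(-16)]| = 1687, so the area is 1687/2.
Summing gcd(|Δx|,|Δy|) over the edges gives the boundary count: gcd(2,21) + gcd(9,16) + gcd(25,19) + gcd(8,15) + gcd(28,3) = 1+1+1+1+1 = 5.
Pick's theorem gives I = A − B/2 + 1 = 1687/2 − 5/2 + 1 = 842, so the closed region contains I + B = 842 + 5 = 847 lattice points.

847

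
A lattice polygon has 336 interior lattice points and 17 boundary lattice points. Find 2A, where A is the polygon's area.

687

Pick's theorem states A = I + B/2 − 1, so A = 336 + 17/2 − 1 = 687/2.
Hence 2A = 687.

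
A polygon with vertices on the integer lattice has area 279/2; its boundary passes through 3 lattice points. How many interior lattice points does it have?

139

Pick's theorem A = I + B/2 − 1 rearranges to I = A − B/2 + 1 = 279/2 − 3/2 + 1 = 139.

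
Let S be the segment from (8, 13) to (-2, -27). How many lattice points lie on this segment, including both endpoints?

11

The number of lattice points on a segment between lattice points is gcd(|Δx|,|Δy|) + 1 = gcd(10,40) + 1 = 10 + 1 = 11.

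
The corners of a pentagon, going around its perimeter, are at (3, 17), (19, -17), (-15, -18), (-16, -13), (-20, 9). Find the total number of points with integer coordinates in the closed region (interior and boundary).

The shoelace formula gives twice the area as |(3·(-17) − 19·17) + (19·(-18) − (-15)·(-17)) + ((-15)·(-13) − (-16)·(-18)) + ((-16)·9 − (-20)·(-13)) + ((-20)·17 − 3·9)| = 1835, so the area is 1835/2.
The number of boundary lattice points is Σ gcd(|Δx|,|Δy|) = gcd(16,34) + gcd(34,1) + gcd(1,5) + gcd(4,22) + gcd(23,8) = 2+1+1+2+1 = 7.
Pick's theorem gives I = A − B/2 + 1 = 1835/2 − 7/2 + 1 = 915, so the closed region contains I + B = 915 + 7 = 922 lattice points.

922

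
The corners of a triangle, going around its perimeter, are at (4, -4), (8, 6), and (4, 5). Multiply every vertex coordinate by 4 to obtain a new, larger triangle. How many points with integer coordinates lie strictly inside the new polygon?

265

By the shoelace formula, twice the signed area is |(4·6 − 8·(-4)) + (8·5 − 4·6) + (4·(-4) − 4·5)| = 36, so the area is 18.
Along each edge there are gcd(|Δx|,|Δy|)+1 lattice points, so counting each shared vertex once the boundary has gcd(4,10) + gcd(4,1) + gcd(0,9) = 2+1+9 = 12.
Scaling by 4 multiplies the area by 4² = 16 (so the new area is 288) and multiplies the boundary lattice-point count by 4, giving 48.
By Pick's theorem, the interior count of the dilated polygon is 288 − 48/2 + 1 = 265.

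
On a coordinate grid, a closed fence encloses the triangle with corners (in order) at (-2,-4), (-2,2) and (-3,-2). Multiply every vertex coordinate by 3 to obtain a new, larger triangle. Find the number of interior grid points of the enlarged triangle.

16

By the shoelace formula, twice the signed area is |[(-2)·2 − (-2)·(-4)] + [(-2)·(-2) − (-3)·2] + [(-3)·(-4) − (-2)·(-2)]| = 6, so the area is 3.
Along each edge there are gcd(|Δx|,|Δy|)+1 lattice points, so counting each shared vertex once the boundary has gcd(0,6) + gcd(1,4) + gcd(1,2) = 6+1+1 = 8.
Scaling by 3 multiplies the area by 3² = 9 (so the new area is 27) and multiplies the boundary lattice-point count by 3, giving 24.
By Pick's theorem, the interior count of the dilated polygon is 27 − 24/2 + 1 = 16.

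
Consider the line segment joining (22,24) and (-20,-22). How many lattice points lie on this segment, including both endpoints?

The number of lattice points on a segment between lattice points is gcd(|Δx|,|Δy|) + 1 = gcd(42,46) + 1 = 2 + 1 = 3.

3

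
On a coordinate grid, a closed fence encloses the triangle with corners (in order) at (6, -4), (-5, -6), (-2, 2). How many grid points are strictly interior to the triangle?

The shoelace formula gives twice the area as |[6·(-6) − (-5)·(-4)] + [(-5)·2 − (-2)·(-6)] + [(-2)·(-4) − 6·2]| = 82, so the area is 41.
Along each edge there are gcd(|Δx|,|Δy|)+1 lattice points, so counting each shared vertex once the boundary has gcd(11,2) + gcd(3,8) + gcd(8,6) = 1+1+2 = 4.
Pick's theorem gives I = A − B/2 + 1 = 41 − 4/2 + 1 = 40.

40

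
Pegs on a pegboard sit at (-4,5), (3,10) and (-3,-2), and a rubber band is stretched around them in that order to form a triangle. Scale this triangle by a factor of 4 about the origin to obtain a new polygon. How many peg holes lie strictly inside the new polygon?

417

Using the shoelace formula, 2A = |[(-4)·10 − 3·5] + [3·(-2) − (-3)·10] + [(-3)·5 − (-4)·(-2)]| = 54, so the area is 27.
Summing gcd(|Δx|,|Δy|) over the edges gives the boundary count: gcd(7,5) + gcd(6,12) + gcd(1,7) = 1+6+1 = 8.
Scaling by 4 multiplies the area by 4² = 16 (so the new area is 432) and multiplies the boundary lattice-point count by 4, giving 32.
By Pick's theorem, the interior count of the dilated polygon is 432 − 32/2 + 1 = 417.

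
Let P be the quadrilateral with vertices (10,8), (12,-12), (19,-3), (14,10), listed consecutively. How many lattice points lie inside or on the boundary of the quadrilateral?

114

By the shoelace formula, twice the signed area is |(10·(-12) − 12·8) + (12·(-3) − 19·(-12)) + (19·10 − 14·(-3)) + (14·8 − 10·10)| = 220, so the area is 110.
Along each edge there are gcd(|Δx|,|Δy|)+1 lattice points, so counting each shared vertex once the boundary has gcd(2,20) + gcd(7,9) + gcd(5,13) + gcd(4,2) = 2+1+1+2 = 6.
Pick's theorem gives I = A − B/2 + 1 = 110 − 6/2 + 1 = 108, so the closed region contains I + B = 108 + 6 = 114 lattice points.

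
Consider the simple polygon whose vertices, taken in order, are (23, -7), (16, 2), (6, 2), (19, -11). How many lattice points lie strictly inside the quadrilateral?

By the shoelace formula, twice the signed area is |(23·2 − 16·(-7)) + (16·2 − 6·2) + (6·(-11) − 19·2) + (19·(-7) − 23·(-11))| = 194, so the area is 97.
Summing gcd(|Δx|,|Δy|) over the edges gives the boundary count: gcd(7,9) + gcd(10,0) + gcd(13,13) + gcd(4,4) = 1+10+13+4 = 28.
By Pick's theorem A = I + B/2 − 1, so I = 97 − 28/2 + 1 = 84.

84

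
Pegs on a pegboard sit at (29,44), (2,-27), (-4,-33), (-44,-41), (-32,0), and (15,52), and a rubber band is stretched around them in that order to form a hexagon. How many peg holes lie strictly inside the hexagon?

By the shoelace formula, twice the signed area is |[29·(-27) − 2·44] + [2·(-33) − (-4)·(-27)] + [(-4)·(-41) − (-44)·(-33)] + [(-44)·0 − (-32)·(-41)] + [(-32)·52 − 15·0] + [15·44 − 29·52]| = 6157, so the area is 6157/2.
The number of boundary lattice points is Σ gcd(|Δx|,|Δy|) = gcd(27,71) + gcd(6,6) + gcd(40,8) + gcd(12,41) + gcd(47,52) + gcd(14,8) = 1+6+8+1+1+2 = 19.
By Pick's theorem A = I + B/2 − 1, so I = 6157/2 − 19/2 + 1 = 3070.

3070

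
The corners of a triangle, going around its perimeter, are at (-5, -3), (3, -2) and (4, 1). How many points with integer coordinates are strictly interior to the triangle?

11

The shoelace formula gives twice the area as |((-5)·(-2) − 3·(-3)) + (3·1 − 4·(-2)) + (4·(-3) − (-5)·1)| = 23, so the area is 23/2.
Summing gcd(|Δx|,|Δy|) over the edges gives the boundary count: gcd(8,1) + gcd(1,3) + gcd(9,4) = 1+1+1 = 3.
Pick's theorem gives I = A − B/2 + 1 = 23/2 − 3/2 + 1 = 11.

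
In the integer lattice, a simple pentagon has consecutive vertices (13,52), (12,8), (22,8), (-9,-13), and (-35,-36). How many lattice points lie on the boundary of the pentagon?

21

Summing gcd(|Δx|,|Δy|) over the edges gives the boundary count: gcd(1,44) + gcd(10,0) + gcd(31,21) + gcd(26,23) + gcd(48,88) = 1+10+1+1+8 = 21.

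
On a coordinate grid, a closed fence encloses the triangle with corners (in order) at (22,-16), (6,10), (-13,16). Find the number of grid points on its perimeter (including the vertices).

Along each edge there are gcd(|Δx|,|Δy|)+1 lattice points, so counting each shared vertex once the boundary has gcd(16,26) + gcd(19,6) + gcd(35,32) = 2+1+1 = 4.

4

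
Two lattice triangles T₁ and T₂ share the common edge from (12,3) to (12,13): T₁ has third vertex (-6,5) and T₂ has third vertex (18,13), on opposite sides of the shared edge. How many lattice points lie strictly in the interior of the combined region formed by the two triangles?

The union is the simple quadrilateral with vertices (12,3), (-6,5), (12,13), (18,13) in order.
The shoelace formula gives twice the area as |[12·5 − (-6)·3] + [(-6)·13 − 12·5] + [12·13 − 18·13] + [18·3 − 12·13]| = 240, so the area is 120.
The number of boundary lattice points is Σ gcd(|Δx|,|Δy|) = gcd(18,2) + gcd(18,8) + gcd(6,0) + gcd(6,10) = 2+2+6+2 = 12.
By Pick's theorem I = A − B/2 + 1 = 120 − 12/2 + 1 = 115.

115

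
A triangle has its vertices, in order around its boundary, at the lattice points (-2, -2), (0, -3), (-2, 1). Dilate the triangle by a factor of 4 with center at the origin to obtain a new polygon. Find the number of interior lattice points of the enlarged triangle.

37

Using the shoelace formula, 2A = |((-2)·(-3) − 0·(-2)) + (0·1 − (-2)·(-3)) + ((-2)·(-2) − (-2)·1)| = 6, so the area is 3.
The number of boundary lattice points is Σ gcd(|Δx|,|Δy|) = gcd(2,1) + gcd(2,4) + gcd(0,3) = 1+2+3 = 6.
Scaling by 4 multiplies the area by 4² = 16 (so the new area is 48) and multiplies the boundary lattice-point count by 4, giving 24.
By Pick's theorem, the interior count of the dilated polygon is 48 − 24/2 + 1 = 37.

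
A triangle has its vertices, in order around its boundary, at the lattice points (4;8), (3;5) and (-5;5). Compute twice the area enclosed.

24

The shoelace formula gives twice the area as |[4·5 − 3·8] + [3·5 − (-5)·5] + [(-5)·8 − 4·5]| = 24, so the area is 12.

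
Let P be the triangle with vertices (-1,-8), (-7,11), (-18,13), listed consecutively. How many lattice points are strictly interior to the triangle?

Using the shoelace formula, 2A = |[(-1)·11 − (-7)·(-8)] + [(-7)·13 − (-18)·11] + [(-18)·(-8) − (-1)·13]| = 197, so the area is 197/2.
Along each edge there are gcd(|Δx|,|Δy|)+1 lattice points, so counting each shared vertex once the boundary has gcd(6,19) + gcd(11,2) + gcd(17,21) = 1+1+1 = 3.
Pick's theorem gives I = A − B/2 + 1 = 197/2 − 3/2 + 1 = 98.

98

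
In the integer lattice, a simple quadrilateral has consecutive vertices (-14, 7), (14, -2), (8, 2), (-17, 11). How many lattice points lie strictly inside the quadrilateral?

64

By the shoelace formula, twice the signed area is |((-14)·(-2) − 14·7) + (14·2 − 8·(-2)) + (8·11 − (-17)·2) + ((-17)·7 − (-14)·11)| = 131, so the area is 65.5.
Along each edge there are gcd(|Δx|,|Δy|)+1 lattice points, so counting each shared vertex once the boundary has gcd(28,9) + gcd(6,4) + gcd(25,9) + gcd(3,4) = 1+2+1+1 = 5.
Pick's theorem gives I = A − B/2 + 1 = 65.5 − 5/2 + 1 = 64.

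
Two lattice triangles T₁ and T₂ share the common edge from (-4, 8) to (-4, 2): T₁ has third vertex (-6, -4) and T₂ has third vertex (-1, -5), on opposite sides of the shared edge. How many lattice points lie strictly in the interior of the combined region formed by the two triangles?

The union is the simple quadrilateral with vertices (-4, 8), (-6, -4), (-4, 2), (-1, -5) in order.
Using the shoelace formula, 2A = |((-4)·(-4) − (-6)·8) + ((-6)·2 − (-4)·(-4)) + ((-4)·(-5) − (-1)·2) + ((-1)·8 − (-4)·(-5))| = 30, so the area is 15.
The number of boundary lattice points is Σ gcd(|Δx|,|Δy|) = gcd(2,12) + gcd(2,6) + gcd(3,7) + gcd(3,13) = 2+2+1+1 = 6.
By Pick's theorem I = A − B/2 + 1 = 15 − 6/2 + 1 = 13.

13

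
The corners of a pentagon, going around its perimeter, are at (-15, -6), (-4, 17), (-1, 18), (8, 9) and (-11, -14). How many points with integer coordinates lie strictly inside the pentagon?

315

By the shoelace formula, twice the signed area is |[(-15)·17 − (-4)·(-6)] + [(-4)·18 − (-1)·17] + [(-1)·9 − 8·18] + [8·(-14) − (-11)·9] + [(-11)·(-6) − (-15)·(-14)]| = 644, so the area is 322.
The number of boundary lattice points is Σ gcd(|Δx|,|Δy|) = gcd(11,23) + gcd(3,1) + gcd(9,9) + gcd(19,23) + gcd(4,8) = 1+1+9+1+4 = 16.
Pick's theorem gives I = A − B/2 + 1 = 322 − 16/2 + 1 = 315.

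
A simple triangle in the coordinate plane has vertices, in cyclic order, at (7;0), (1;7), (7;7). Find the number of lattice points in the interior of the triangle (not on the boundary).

15

By the shoelace formula, twice the signed area is |(7·7 − 1·0) + (1·7 − 7·7) + (7·0 − 7·7)| = 42, so the area is 21.
Along each edge there are gcd(|Δx|,|Δy|)+1 lattice points, so counting each shared vertex once the boundary has gcd(6,7) + gcd(6,0) + gcd(0,7) = 1+6+7 = 14.
Pick's theorem gives I = A − B/2 + 1 = 21 − 14/2 + 1 = 15.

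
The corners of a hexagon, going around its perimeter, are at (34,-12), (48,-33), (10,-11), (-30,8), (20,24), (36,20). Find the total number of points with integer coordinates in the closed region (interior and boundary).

Using the shoelace formula, 2A = |(34·(-33) − 48·(-12)) + (48·(-11) − 10·(-33)) + (10·8 − (-30)·(-11)) + ((-30)·24 − 20·8) + (20·20 − 36·24) + (36·(-12) − 34·20)| = 3450, so the area is 1725.
The number of boundary lattice points is Σ gcd(|Δx|,|Δy|) = gcd(14,21) + gcd(38,22) + gcd(40,19) + gcd(50,16) + gcd(16,4) + gcd(2,32) = 7+2+1+2+4+2 = 18.
Pick's theorem gives I = A − B/2 + 1 = 1725 − 18/2 + 1 = 1717, so the closed region contains I + B = 1717 + 18 = 1735 lattice points.

1735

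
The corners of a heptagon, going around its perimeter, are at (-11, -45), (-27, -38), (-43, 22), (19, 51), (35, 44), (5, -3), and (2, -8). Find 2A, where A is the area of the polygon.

7122

The shoelace formula gives twice the area as |[(-11)·(-38) − (-27)·(-45)] + [(-27)·22 − (-43)·(-38)] + [(-43)·51 − 19·22] + [19·44 − 35·51] + [35·(-3) − 5·44] + [5·(-8) − 2·(-3)] + [2·(-45) − (-11)·(-8)]| = 7122, so the area is 3561.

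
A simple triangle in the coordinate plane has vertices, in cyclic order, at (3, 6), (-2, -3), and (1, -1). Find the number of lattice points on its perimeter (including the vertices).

Along each edge there are gcd(|Δx|,|Δy|)+1 lattice points, so counting each shared vertex once the boundary has gcd(5,9) + gcd(3,2) + gcd(2,7) = 1+1+1 = 3.

3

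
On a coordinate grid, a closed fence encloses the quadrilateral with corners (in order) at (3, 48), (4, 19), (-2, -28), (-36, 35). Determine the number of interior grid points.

The shoelace formula gives twice the area as |(3·19 − 4·48) + (4·(-28) − (-2)·19) + ((-2)·35 − (-36)·(-28)) + ((-36)·48 − 3·35)| = 3120, so the area is 1560.
The number of boundary lattice points is Σ gcd(|Δx|,|Δy|) = gcd(1,29) + gcd(6,47) + gcd(34,63) + gcd(39,13) = 1+1+1+13 = 16.
By Pick's theorem A = I + B/2 − 1, so I = 1560 − 16/2 + 1 = 1553.

1553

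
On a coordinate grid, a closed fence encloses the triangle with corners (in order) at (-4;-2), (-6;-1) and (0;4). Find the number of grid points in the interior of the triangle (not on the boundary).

The shoelace formula gives twice the area as |[(-4)·(-1) − (-6)·(-2)] + [(-6)·4 − 0·(-1)] + [0·(-2) − (-4)·4]| = 16, so the area is 8.
Along each edge there are gcd(|Δx|,|Δy|)+1 lattice points, so counting each shared vertex once the boundary has gcd(2,1) + gcd(6,5) + gcd(4,6) = 1+1+2 = 4.
By Pick's theorem A = I + B/2 − 1, so I = 8 − 4/2 + 1 = 7.

7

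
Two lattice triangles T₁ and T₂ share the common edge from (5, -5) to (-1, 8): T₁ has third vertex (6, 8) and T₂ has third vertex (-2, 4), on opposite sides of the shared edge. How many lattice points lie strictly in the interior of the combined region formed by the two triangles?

The union is the simple quadrilateral with vertices (5, -5), (6, 8), (-1, 8), (-2, 4) in order.
Using the shoelace formula, 2A = |[5·8 − 6·(-5)] + [6·8 − (-1)·8] + [(-1)·4 − (-2)·8] + [(-2)·(-5) − 5·4]| = 128, so the area is 64.
Along each edge there are gcd(|Δx|,|Δy|)+1 lattice points, so counting each shared vertex once the boundary has gcd(1,13) + gcd(7,0) + gcd(1,4) + gcd(7,9) = 1+7+1+1 = 10.
By Pick's theorem I = A − B/2 + 1 = 64 − 10/2 + 1 = 60.

60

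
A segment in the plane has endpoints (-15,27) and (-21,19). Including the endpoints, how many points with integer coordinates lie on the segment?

The number of lattice points on a segment between lattice points is gcd(|Δx|,|Δy|) + 1 = gcd(6,8) + 1 = 2 + 1 = 3.

3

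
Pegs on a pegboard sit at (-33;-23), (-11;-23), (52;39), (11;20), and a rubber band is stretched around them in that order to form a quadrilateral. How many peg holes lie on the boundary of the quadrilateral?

25

The number of boundary lattice points is Σ gcd(|Δx|,|Δy|) = gcd(22,0) + gcd(63,62) + gcd(41,19) + gcd(44,43) = 22+1+1+1 = 25.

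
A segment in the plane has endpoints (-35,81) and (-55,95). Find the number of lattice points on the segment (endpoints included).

3

The number of lattice points on a segment between lattice points is gcd(|Δx|,|Δy|) + 1 = gcd(20,14) + 1 = 2 + 1 = 3.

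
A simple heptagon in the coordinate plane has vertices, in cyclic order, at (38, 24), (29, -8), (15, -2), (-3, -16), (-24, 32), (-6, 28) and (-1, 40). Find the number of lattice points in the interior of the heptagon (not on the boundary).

Using the shoelace formula, 2A = |[38·(-8) − 29·24] + [29·(-2) − 15·(-8)] + [15·(-16) − (-3)·(-2)] + [(-3)·32 − (-24)·(-16)] + [(-24)·28 − (-6)·32] + [(-6)·40 − (-1)·28] + [(-1)·24 − 38·40]| = 3900, so the area is 1950.
Summing gcd(|Δx|,|Δy|) over the edges gives the boundary count: gcd(9,32) + gcd(14,6) + gcd(18,14) + gcd(21,48) + gcd(18,4) + gcd(5,12) + gcd(39,16) = 1+2+2+3+2+1+1 = 12.
By Pick's theorem A = I + B/2 − 1, so I = 1950 − 12/2 + 1 = 1945.

1945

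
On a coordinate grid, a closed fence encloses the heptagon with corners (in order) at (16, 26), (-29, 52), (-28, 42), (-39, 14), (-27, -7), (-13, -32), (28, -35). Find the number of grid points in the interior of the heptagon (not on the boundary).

3563

The shoelace formula gives twice the area as |[16·52 − (-29)·26] + [(-29)·42 − (-28)·52] + [(-28)·14 − (-39)·42] + [(-39)·(-7) − (-27)·14] + [(-27)·(-32) − (-13)·(-7)] + [(-13)·(-35) − 28·(-32)] + [28·26 − 16·(-35)]| = 7133, so the area is 3566.5.
The number of boundary lattice points is Σ gcd(|Δx|,|Δy|) = gcd(45,26) + gcd(1,10) + gcd(11,28) + gcd(12,21) + gcd(14,25) + gcd(41,3) + gcd(12,61) = 1+1+1+3+1+1+1 = 9.
Pick's theorem gives I = A − B/2 + 1 = 3566.5 − 9/2 + 1 = 3563.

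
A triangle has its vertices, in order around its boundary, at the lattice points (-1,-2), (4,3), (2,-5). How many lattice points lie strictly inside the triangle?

11

By the shoelace formula, twice the signed area is |[(-1)·3 − 4·(-2)] + [4·(-5) − 2·3] + [2·(-2) − (-1)·(-5)]| = 30, so the area is 15.
Along each edge there are gcd(|Δx|,|Δy|)+1 lattice points, so counting each shared vertex once the boundary has gcd(5,5) + gcd(2,8) + gcd(3,3) = 5+2+3 = 10.
By Pick's theorem A = I + B/2 − 1, so I = 15 − 10/2 + 1 = 11.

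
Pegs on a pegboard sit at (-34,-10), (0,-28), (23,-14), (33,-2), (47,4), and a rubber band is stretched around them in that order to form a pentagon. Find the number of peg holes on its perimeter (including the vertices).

The number of boundary lattice points is Σ gcd(|Δx|,|Δy|) = gcd(34,18) + gcd(23,14) + gcd(10,12) + gcd(14,6) + gcd(81,14) = 2+1+2+2+1 = 8.

8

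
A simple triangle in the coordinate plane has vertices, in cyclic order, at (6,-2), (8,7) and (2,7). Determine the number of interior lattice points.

By the shoelace formula, twice the signed area is |(6·7 − 8·(-2)) + (8·7 − 2·7) + (2·(-2) − 6·7)| = 54, so the area is 27.
Along each edge there are gcd(|Δx|,|Δy|)+1 lattice points, so counting each shared vertex once the boundary has gcd(2,9) + gcd(6,0) + gcd(4,9) = 1+6+1 = 8.
By Pick's theorem A = I + B/2 − 1, so I = 27 − 8/2 + 1 = 24.

24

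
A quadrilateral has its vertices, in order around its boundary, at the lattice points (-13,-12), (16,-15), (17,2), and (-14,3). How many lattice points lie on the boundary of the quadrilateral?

The number of boundary lattice points is Σ gcd(|Δx|,|Δy|) = gcd(29,3) + gcd(1,17) + gcd(31,1) + gcd(1,15) = 1+1+1+1 = 4.

4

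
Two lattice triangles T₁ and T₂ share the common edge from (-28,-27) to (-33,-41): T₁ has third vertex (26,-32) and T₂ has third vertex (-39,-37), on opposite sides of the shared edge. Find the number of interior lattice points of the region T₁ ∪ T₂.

441

The union is the simple quadrilateral with vertices (-28,-27), (26,-32), (-33,-41), (-39,-37) in order.
Using the shoelace formula, 2A = |((-28)·(-32) − 26·(-27)) + (26·(-41) − (-33)·(-32)) + ((-33)·(-37) − (-39)·(-41)) + ((-39)·(-27) − (-28)·(-37))| = 885, so the area is 885/2.
Along each edge there are gcd(|Δx|,|Δy|)+1 lattice points, so counting each shared vertex once the boundary has gcd(54,5) + gcd(59,9) + gcd(6,4) + gcd(11,10) = 1+1+2+1 = 5.
By Pick's theorem I = A − B/2 + 1 = 885/2 − 5/2 + 1 = 441.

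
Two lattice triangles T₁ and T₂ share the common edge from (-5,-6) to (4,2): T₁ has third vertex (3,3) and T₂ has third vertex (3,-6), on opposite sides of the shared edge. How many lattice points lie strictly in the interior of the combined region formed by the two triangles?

36

The union is the simple quadrilateral with vertices (-5,-6), (3,3), (4,2), (3,-6) in order.
Using the shoelace formula, 2A = |[(-5)·3 − 3·(-6)] + [3·2 − 4·3] + [4·(-6) − 3·2] + [3·(-6) − (-5)·(-6)]| = 81, so the area is 81/2.
Along each edge there are gcd(|Δx|,|Δy|)+1 lattice points, so counting each shared vertex once the boundary has gcd(8,9) + gcd(1,1) + gcd(1,8) + gcd(8,0) = 1+1+1+8 = 11.
By Pick's theorem I = A − B/2 + 1 = 81/2 − 11/2 + 1 = 36.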